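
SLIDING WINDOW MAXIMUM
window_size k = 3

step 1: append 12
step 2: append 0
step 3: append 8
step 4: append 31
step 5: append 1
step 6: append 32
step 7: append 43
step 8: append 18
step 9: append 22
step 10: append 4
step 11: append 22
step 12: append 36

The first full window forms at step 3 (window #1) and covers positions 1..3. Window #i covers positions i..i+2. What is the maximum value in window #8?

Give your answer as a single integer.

Answer: 22

Derivation:
step 1: append 12 -> window=[12] (not full yet)
step 2: append 0 -> window=[12, 0] (not full yet)
step 3: append 8 -> window=[12, 0, 8] -> max=12
step 4: append 31 -> window=[0, 8, 31] -> max=31
step 5: append 1 -> window=[8, 31, 1] -> max=31
step 6: append 32 -> window=[31, 1, 32] -> max=32
step 7: append 43 -> window=[1, 32, 43] -> max=43
step 8: append 18 -> window=[32, 43, 18] -> max=43
step 9: append 22 -> window=[43, 18, 22] -> max=43
step 10: append 4 -> window=[18, 22, 4] -> max=22
Window #8 max = 22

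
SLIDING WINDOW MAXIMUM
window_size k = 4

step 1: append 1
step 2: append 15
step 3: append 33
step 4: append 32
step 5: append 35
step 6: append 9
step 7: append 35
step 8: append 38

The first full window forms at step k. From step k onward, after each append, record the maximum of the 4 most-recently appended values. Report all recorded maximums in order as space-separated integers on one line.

step 1: append 1 -> window=[1] (not full yet)
step 2: append 15 -> window=[1, 15] (not full yet)
step 3: append 33 -> window=[1, 15, 33] (not full yet)
step 4: append 32 -> window=[1, 15, 33, 32] -> max=33
step 5: append 35 -> window=[15, 33, 32, 35] -> max=35
step 6: append 9 -> window=[33, 32, 35, 9] -> max=35
step 7: append 35 -> window=[32, 35, 9, 35] -> max=35
step 8: append 38 -> window=[35, 9, 35, 38] -> max=38

Answer: 33 35 35 35 38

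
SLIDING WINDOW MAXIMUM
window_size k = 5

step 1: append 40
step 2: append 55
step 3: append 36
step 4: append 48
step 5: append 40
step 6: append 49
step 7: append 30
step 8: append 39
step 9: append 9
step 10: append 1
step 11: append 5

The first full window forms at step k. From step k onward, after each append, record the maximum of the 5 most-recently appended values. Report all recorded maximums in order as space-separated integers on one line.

Answer: 55 55 49 49 49 49 39

Derivation:
step 1: append 40 -> window=[40] (not full yet)
step 2: append 55 -> window=[40, 55] (not full yet)
step 3: append 36 -> window=[40, 55, 36] (not full yet)
step 4: append 48 -> window=[40, 55, 36, 48] (not full yet)
step 5: append 40 -> window=[40, 55, 36, 48, 40] -> max=55
step 6: append 49 -> window=[55, 36, 48, 40, 49] -> max=55
step 7: append 30 -> window=[36, 48, 40, 49, 30] -> max=49
step 8: append 39 -> window=[48, 40, 49, 30, 39] -> max=49
step 9: append 9 -> window=[40, 49, 30, 39, 9] -> max=49
step 10: append 1 -> window=[49, 30, 39, 9, 1] -> max=49
step 11: append 5 -> window=[30, 39, 9, 1, 5] -> max=39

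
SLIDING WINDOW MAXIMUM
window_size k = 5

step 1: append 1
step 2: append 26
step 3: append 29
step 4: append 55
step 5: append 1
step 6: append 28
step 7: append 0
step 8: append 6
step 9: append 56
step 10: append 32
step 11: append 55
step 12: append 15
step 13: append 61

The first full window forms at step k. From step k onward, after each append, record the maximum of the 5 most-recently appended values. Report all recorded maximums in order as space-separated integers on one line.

Answer: 55 55 55 55 56 56 56 56 61

Derivation:
step 1: append 1 -> window=[1] (not full yet)
step 2: append 26 -> window=[1, 26] (not full yet)
step 3: append 29 -> window=[1, 26, 29] (not full yet)
step 4: append 55 -> window=[1, 26, 29, 55] (not full yet)
step 5: append 1 -> window=[1, 26, 29, 55, 1] -> max=55
step 6: append 28 -> window=[26, 29, 55, 1, 28] -> max=55
step 7: append 0 -> window=[29, 55, 1, 28, 0] -> max=55
step 8: append 6 -> window=[55, 1, 28, 0, 6] -> max=55
step 9: append 56 -> window=[1, 28, 0, 6, 56] -> max=56
step 10: append 32 -> window=[28, 0, 6, 56, 32] -> max=56
step 11: append 55 -> window=[0, 6, 56, 32, 55] -> max=56
step 12: append 15 -> window=[6, 56, 32, 55, 15] -> max=56
step 13: append 61 -> window=[56, 32, 55, 15, 61] -> max=61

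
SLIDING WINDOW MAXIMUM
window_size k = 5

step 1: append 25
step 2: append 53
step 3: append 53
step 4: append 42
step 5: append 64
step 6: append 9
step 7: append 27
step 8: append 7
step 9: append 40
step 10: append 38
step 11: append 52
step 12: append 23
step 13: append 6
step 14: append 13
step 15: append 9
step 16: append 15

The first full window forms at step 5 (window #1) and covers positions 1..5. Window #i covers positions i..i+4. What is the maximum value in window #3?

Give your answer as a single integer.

step 1: append 25 -> window=[25] (not full yet)
step 2: append 53 -> window=[25, 53] (not full yet)
step 3: append 53 -> window=[25, 53, 53] (not full yet)
step 4: append 42 -> window=[25, 53, 53, 42] (not full yet)
step 5: append 64 -> window=[25, 53, 53, 42, 64] -> max=64
step 6: append 9 -> window=[53, 53, 42, 64, 9] -> max=64
step 7: append 27 -> window=[53, 42, 64, 9, 27] -> max=64
Window #3 max = 64

Answer: 64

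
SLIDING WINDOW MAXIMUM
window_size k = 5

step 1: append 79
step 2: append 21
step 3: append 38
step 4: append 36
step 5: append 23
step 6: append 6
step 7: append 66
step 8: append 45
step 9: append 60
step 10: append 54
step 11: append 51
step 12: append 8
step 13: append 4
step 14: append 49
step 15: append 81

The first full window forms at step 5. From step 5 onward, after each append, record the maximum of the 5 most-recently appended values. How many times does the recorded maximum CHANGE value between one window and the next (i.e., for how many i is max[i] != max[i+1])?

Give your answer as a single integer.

Answer: 5

Derivation:
step 1: append 79 -> window=[79] (not full yet)
step 2: append 21 -> window=[79, 21] (not full yet)
step 3: append 38 -> window=[79, 21, 38] (not full yet)
step 4: append 36 -> window=[79, 21, 38, 36] (not full yet)
step 5: append 23 -> window=[79, 21, 38, 36, 23] -> max=79
step 6: append 6 -> window=[21, 38, 36, 23, 6] -> max=38
step 7: append 66 -> window=[38, 36, 23, 6, 66] -> max=66
step 8: append 45 -> window=[36, 23, 6, 66, 45] -> max=66
step 9: append 60 -> window=[23, 6, 66, 45, 60] -> max=66
step 10: append 54 -> window=[6, 66, 45, 60, 54] -> max=66
step 11: append 51 -> window=[66, 45, 60, 54, 51] -> max=66
step 12: append 8 -> window=[45, 60, 54, 51, 8] -> max=60
step 13: append 4 -> window=[60, 54, 51, 8, 4] -> max=60
step 14: append 49 -> window=[54, 51, 8, 4, 49] -> max=54
step 15: append 81 -> window=[51, 8, 4, 49, 81] -> max=81
Recorded maximums: 79 38 66 66 66 66 66 60 60 54 81
Changes between consecutive maximums: 5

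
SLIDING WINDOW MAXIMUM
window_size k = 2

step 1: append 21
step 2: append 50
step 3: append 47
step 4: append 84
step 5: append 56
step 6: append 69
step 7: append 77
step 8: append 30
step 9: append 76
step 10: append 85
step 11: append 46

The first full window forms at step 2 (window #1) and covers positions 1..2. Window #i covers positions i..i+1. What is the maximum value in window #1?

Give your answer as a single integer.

Answer: 50

Derivation:
step 1: append 21 -> window=[21] (not full yet)
step 2: append 50 -> window=[21, 50] -> max=50
Window #1 max = 50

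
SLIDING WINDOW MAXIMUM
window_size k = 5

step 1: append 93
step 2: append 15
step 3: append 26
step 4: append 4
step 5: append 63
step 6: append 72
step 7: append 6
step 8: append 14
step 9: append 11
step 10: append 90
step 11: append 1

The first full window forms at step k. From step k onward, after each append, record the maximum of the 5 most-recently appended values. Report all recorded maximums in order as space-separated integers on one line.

step 1: append 93 -> window=[93] (not full yet)
step 2: append 15 -> window=[93, 15] (not full yet)
step 3: append 26 -> window=[93, 15, 26] (not full yet)
step 4: append 4 -> window=[93, 15, 26, 4] (not full yet)
step 5: append 63 -> window=[93, 15, 26, 4, 63] -> max=93
step 6: append 72 -> window=[15, 26, 4, 63, 72] -> max=72
step 7: append 6 -> window=[26, 4, 63, 72, 6] -> max=72
step 8: append 14 -> window=[4, 63, 72, 6, 14] -> max=72
step 9: append 11 -> window=[63, 72, 6, 14, 11] -> max=72
step 10: append 90 -> window=[72, 6, 14, 11, 90] -> max=90
step 11: append 1 -> window=[6, 14, 11, 90, 1] -> max=90

Answer: 93 72 72 72 72 90 90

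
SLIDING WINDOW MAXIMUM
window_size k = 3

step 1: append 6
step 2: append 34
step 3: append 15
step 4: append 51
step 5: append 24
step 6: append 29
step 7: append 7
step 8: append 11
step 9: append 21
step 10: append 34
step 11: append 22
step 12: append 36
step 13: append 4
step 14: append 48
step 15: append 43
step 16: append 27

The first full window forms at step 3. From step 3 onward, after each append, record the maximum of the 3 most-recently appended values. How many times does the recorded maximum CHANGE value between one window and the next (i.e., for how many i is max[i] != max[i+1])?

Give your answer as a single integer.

Answer: 6

Derivation:
step 1: append 6 -> window=[6] (not full yet)
step 2: append 34 -> window=[6, 34] (not full yet)
step 3: append 15 -> window=[6, 34, 15] -> max=34
step 4: append 51 -> window=[34, 15, 51] -> max=51
step 5: append 24 -> window=[15, 51, 24] -> max=51
step 6: append 29 -> window=[51, 24, 29] -> max=51
step 7: append 7 -> window=[24, 29, 7] -> max=29
step 8: append 11 -> window=[29, 7, 11] -> max=29
step 9: append 21 -> window=[7, 11, 21] -> max=21
step 10: append 34 -> window=[11, 21, 34] -> max=34
step 11: append 22 -> window=[21, 34, 22] -> max=34
step 12: append 36 -> window=[34, 22, 36] -> max=36
step 13: append 4 -> window=[22, 36, 4] -> max=36
step 14: append 48 -> window=[36, 4, 48] -> max=48
step 15: append 43 -> window=[4, 48, 43] -> max=48
step 16: append 27 -> window=[48, 43, 27] -> max=48
Recorded maximums: 34 51 51 51 29 29 21 34 34 36 36 48 48 48
Changes between consecutive maximums: 6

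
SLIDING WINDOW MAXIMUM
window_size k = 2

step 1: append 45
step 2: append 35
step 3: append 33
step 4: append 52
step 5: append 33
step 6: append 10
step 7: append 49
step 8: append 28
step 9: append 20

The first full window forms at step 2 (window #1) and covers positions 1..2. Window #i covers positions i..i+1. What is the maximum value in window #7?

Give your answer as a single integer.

step 1: append 45 -> window=[45] (not full yet)
step 2: append 35 -> window=[45, 35] -> max=45
step 3: append 33 -> window=[35, 33] -> max=35
step 4: append 52 -> window=[33, 52] -> max=52
step 5: append 33 -> window=[52, 33] -> max=52
step 6: append 10 -> window=[33, 10] -> max=33
step 7: append 49 -> window=[10, 49] -> max=49
step 8: append 28 -> window=[49, 28] -> max=49
Window #7 max = 49

Answer: 49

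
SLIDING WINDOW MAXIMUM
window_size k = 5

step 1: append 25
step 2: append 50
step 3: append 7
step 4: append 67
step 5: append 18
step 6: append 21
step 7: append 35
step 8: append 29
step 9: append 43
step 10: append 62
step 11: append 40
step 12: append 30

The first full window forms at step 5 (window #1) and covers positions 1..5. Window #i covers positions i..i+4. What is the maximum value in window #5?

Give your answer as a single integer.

step 1: append 25 -> window=[25] (not full yet)
step 2: append 50 -> window=[25, 50] (not full yet)
step 3: append 7 -> window=[25, 50, 7] (not full yet)
step 4: append 67 -> window=[25, 50, 7, 67] (not full yet)
step 5: append 18 -> window=[25, 50, 7, 67, 18] -> max=67
step 6: append 21 -> window=[50, 7, 67, 18, 21] -> max=67
step 7: append 35 -> window=[7, 67, 18, 21, 35] -> max=67
step 8: append 29 -> window=[67, 18, 21, 35, 29] -> max=67
step 9: append 43 -> window=[18, 21, 35, 29, 43] -> max=43
Window #5 max = 43

Answer: 43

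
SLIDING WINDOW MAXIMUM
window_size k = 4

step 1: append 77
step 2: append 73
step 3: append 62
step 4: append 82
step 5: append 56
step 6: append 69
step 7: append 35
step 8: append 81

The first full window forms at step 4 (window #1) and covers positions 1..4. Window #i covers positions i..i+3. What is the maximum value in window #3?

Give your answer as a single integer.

step 1: append 77 -> window=[77] (not full yet)
step 2: append 73 -> window=[77, 73] (not full yet)
step 3: append 62 -> window=[77, 73, 62] (not full yet)
step 4: append 82 -> window=[77, 73, 62, 82] -> max=82
step 5: append 56 -> window=[73, 62, 82, 56] -> max=82
step 6: append 69 -> window=[62, 82, 56, 69] -> max=82
Window #3 max = 82

Answer: 82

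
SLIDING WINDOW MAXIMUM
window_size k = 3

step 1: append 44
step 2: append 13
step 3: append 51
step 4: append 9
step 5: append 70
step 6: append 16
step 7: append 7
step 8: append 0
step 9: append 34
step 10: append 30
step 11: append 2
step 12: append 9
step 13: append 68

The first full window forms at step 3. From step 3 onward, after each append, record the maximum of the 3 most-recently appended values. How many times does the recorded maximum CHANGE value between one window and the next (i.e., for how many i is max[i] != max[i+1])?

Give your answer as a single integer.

Answer: 5

Derivation:
step 1: append 44 -> window=[44] (not full yet)
step 2: append 13 -> window=[44, 13] (not full yet)
step 3: append 51 -> window=[44, 13, 51] -> max=51
step 4: append 9 -> window=[13, 51, 9] -> max=51
step 5: append 70 -> window=[51, 9, 70] -> max=70
step 6: append 16 -> window=[9, 70, 16] -> max=70
step 7: append 7 -> window=[70, 16, 7] -> max=70
step 8: append 0 -> window=[16, 7, 0] -> max=16
step 9: append 34 -> window=[7, 0, 34] -> max=34
step 10: append 30 -> window=[0, 34, 30] -> max=34
step 11: append 2 -> window=[34, 30, 2] -> max=34
step 12: append 9 -> window=[30, 2, 9] -> max=30
step 13: append 68 -> window=[2, 9, 68] -> max=68
Recorded maximums: 51 51 70 70 70 16 34 34 34 30 68
Changes between consecutive maximums: 5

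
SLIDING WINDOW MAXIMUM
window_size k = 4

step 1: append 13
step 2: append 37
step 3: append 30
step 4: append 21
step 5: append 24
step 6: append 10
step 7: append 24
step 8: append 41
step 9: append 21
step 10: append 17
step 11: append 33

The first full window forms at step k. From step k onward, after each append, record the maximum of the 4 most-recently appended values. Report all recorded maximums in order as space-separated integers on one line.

Answer: 37 37 30 24 41 41 41 41

Derivation:
step 1: append 13 -> window=[13] (not full yet)
step 2: append 37 -> window=[13, 37] (not full yet)
step 3: append 30 -> window=[13, 37, 30] (not full yet)
step 4: append 21 -> window=[13, 37, 30, 21] -> max=37
step 5: append 24 -> window=[37, 30, 21, 24] -> max=37
step 6: append 10 -> window=[30, 21, 24, 10] -> max=30
step 7: append 24 -> window=[21, 24, 10, 24] -> max=24
step 8: append 41 -> window=[24, 10, 24, 41] -> max=41
step 9: append 21 -> window=[10, 24, 41, 21] -> max=41
step 10: append 17 -> window=[24, 41, 21, 17] -> max=41
step 11: append 33 -> window=[41, 21, 17, 33] -> max=41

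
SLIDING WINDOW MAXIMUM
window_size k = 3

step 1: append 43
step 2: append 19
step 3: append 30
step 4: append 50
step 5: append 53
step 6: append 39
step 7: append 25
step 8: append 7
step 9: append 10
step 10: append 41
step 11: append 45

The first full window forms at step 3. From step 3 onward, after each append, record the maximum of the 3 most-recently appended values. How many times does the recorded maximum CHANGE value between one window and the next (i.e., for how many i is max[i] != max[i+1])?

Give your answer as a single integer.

Answer: 6

Derivation:
step 1: append 43 -> window=[43] (not full yet)
step 2: append 19 -> window=[43, 19] (not full yet)
step 3: append 30 -> window=[43, 19, 30] -> max=43
step 4: append 50 -> window=[19, 30, 50] -> max=50
step 5: append 53 -> window=[30, 50, 53] -> max=53
step 6: append 39 -> window=[50, 53, 39] -> max=53
step 7: append 25 -> window=[53, 39, 25] -> max=53
step 8: append 7 -> window=[39, 25, 7] -> max=39
step 9: append 10 -> window=[25, 7, 10] -> max=25
step 10: append 41 -> window=[7, 10, 41] -> max=41
step 11: append 45 -> window=[10, 41, 45] -> max=45
Recorded maximums: 43 50 53 53 53 39 25 41 45
Changes between consecutive maximums: 6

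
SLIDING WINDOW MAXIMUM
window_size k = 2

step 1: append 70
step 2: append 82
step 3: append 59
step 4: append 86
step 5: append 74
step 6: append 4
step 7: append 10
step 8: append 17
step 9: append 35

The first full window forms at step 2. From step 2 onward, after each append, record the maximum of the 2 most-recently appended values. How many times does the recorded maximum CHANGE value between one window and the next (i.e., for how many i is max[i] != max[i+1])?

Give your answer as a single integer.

Answer: 5

Derivation:
step 1: append 70 -> window=[70] (not full yet)
step 2: append 82 -> window=[70, 82] -> max=82
step 3: append 59 -> window=[82, 59] -> max=82
step 4: append 86 -> window=[59, 86] -> max=86
step 5: append 74 -> window=[86, 74] -> max=86
step 6: append 4 -> window=[74, 4] -> max=74
step 7: append 10 -> window=[4, 10] -> max=10
step 8: append 17 -> window=[10, 17] -> max=17
step 9: append 35 -> window=[17, 35] -> max=35
Recorded maximums: 82 82 86 86 74 10 17 35
Changes between consecutive maximums: 5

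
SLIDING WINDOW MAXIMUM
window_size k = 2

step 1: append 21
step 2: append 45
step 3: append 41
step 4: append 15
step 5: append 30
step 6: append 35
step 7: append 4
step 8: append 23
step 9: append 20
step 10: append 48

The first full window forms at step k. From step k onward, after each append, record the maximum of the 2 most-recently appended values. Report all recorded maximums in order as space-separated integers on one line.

step 1: append 21 -> window=[21] (not full yet)
step 2: append 45 -> window=[21, 45] -> max=45
step 3: append 41 -> window=[45, 41] -> max=45
step 4: append 15 -> window=[41, 15] -> max=41
step 5: append 30 -> window=[15, 30] -> max=30
step 6: append 35 -> window=[30, 35] -> max=35
step 7: append 4 -> window=[35, 4] -> max=35
step 8: append 23 -> window=[4, 23] -> max=23
step 9: append 20 -> window=[23, 20] -> max=23
step 10: append 48 -> window=[20, 48] -> max=48

Answer: 45 45 41 30 35 35 23 23 48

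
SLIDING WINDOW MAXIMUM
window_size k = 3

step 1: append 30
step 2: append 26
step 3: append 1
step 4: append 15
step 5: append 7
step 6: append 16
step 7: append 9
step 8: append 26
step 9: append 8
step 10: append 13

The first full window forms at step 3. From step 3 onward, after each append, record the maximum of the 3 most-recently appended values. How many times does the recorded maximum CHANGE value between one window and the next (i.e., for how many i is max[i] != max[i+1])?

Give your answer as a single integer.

Answer: 4

Derivation:
step 1: append 30 -> window=[30] (not full yet)
step 2: append 26 -> window=[30, 26] (not full yet)
step 3: append 1 -> window=[30, 26, 1] -> max=30
step 4: append 15 -> window=[26, 1, 15] -> max=26
step 5: append 7 -> window=[1, 15, 7] -> max=15
step 6: append 16 -> window=[15, 7, 16] -> max=16
step 7: append 9 -> window=[7, 16, 9] -> max=16
step 8: append 26 -> window=[16, 9, 26] -> max=26
step 9: append 8 -> window=[9, 26, 8] -> max=26
step 10: append 13 -> window=[26, 8, 13] -> max=26
Recorded maximums: 30 26 15 16 16 26 26 26
Changes between consecutive maximums: 4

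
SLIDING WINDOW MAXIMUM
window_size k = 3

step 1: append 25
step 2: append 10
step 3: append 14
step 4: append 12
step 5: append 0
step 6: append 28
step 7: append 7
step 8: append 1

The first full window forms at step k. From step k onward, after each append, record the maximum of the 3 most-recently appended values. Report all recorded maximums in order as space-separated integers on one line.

Answer: 25 14 14 28 28 28

Derivation:
step 1: append 25 -> window=[25] (not full yet)
step 2: append 10 -> window=[25, 10] (not full yet)
step 3: append 14 -> window=[25, 10, 14] -> max=25
step 4: append 12 -> window=[10, 14, 12] -> max=14
step 5: append 0 -> window=[14, 12, 0] -> max=14
step 6: append 28 -> window=[12, 0, 28] -> max=28
step 7: append 7 -> window=[0, 28, 7] -> max=28
step 8: append 1 -> window=[28, 7, 1] -> max=28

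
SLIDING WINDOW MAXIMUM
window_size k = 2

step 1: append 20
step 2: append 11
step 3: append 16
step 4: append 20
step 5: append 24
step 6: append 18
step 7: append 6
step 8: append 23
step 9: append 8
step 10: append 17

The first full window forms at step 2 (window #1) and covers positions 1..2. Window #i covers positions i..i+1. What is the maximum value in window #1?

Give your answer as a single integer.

Answer: 20

Derivation:
step 1: append 20 -> window=[20] (not full yet)
step 2: append 11 -> window=[20, 11] -> max=20
Window #1 max = 20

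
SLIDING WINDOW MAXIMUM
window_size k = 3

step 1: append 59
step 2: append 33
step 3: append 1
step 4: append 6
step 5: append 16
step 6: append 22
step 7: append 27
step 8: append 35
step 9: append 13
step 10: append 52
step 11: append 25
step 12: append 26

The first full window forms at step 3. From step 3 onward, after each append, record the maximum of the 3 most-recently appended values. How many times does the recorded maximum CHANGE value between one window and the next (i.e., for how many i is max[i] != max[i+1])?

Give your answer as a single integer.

step 1: append 59 -> window=[59] (not full yet)
step 2: append 33 -> window=[59, 33] (not full yet)
step 3: append 1 -> window=[59, 33, 1] -> max=59
step 4: append 6 -> window=[33, 1, 6] -> max=33
step 5: append 16 -> window=[1, 6, 16] -> max=16
step 6: append 22 -> window=[6, 16, 22] -> max=22
step 7: append 27 -> window=[16, 22, 27] -> max=27
step 8: append 35 -> window=[22, 27, 35] -> max=35
step 9: append 13 -> window=[27, 35, 13] -> max=35
step 10: append 52 -> window=[35, 13, 52] -> max=52
step 11: append 25 -> window=[13, 52, 25] -> max=52
step 12: append 26 -> window=[52, 25, 26] -> max=52
Recorded maximums: 59 33 16 22 27 35 35 52 52 52
Changes between consecutive maximums: 6

Answer: 6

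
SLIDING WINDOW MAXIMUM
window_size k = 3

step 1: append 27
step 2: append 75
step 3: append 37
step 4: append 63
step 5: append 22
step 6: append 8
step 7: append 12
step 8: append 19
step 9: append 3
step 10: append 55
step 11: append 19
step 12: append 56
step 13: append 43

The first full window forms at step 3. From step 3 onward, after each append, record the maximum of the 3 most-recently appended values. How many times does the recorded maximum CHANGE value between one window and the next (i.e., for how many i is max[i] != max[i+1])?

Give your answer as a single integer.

Answer: 5

Derivation:
step 1: append 27 -> window=[27] (not full yet)
step 2: append 75 -> window=[27, 75] (not full yet)
step 3: append 37 -> window=[27, 75, 37] -> max=75
step 4: append 63 -> window=[75, 37, 63] -> max=75
step 5: append 22 -> window=[37, 63, 22] -> max=63
step 6: append 8 -> window=[63, 22, 8] -> max=63
step 7: append 12 -> window=[22, 8, 12] -> max=22
step 8: append 19 -> window=[8, 12, 19] -> max=19
step 9: append 3 -> window=[12, 19, 3] -> max=19
step 10: append 55 -> window=[19, 3, 55] -> max=55
step 11: append 19 -> window=[3, 55, 19] -> max=55
step 12: append 56 -> window=[55, 19, 56] -> max=56
step 13: append 43 -> window=[19, 56, 43] -> max=56
Recorded maximums: 75 75 63 63 22 19 19 55 55 56 56
Changes between consecutive maximums: 5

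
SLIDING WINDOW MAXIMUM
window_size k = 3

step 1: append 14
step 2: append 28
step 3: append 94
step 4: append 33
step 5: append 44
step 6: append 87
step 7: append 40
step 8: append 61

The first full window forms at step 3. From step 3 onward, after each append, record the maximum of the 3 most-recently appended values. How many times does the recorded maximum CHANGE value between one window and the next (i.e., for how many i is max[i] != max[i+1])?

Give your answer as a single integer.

step 1: append 14 -> window=[14] (not full yet)
step 2: append 28 -> window=[14, 28] (not full yet)
step 3: append 94 -> window=[14, 28, 94] -> max=94
step 4: append 33 -> window=[28, 94, 33] -> max=94
step 5: append 44 -> window=[94, 33, 44] -> max=94
step 6: append 87 -> window=[33, 44, 87] -> max=87
step 7: append 40 -> window=[44, 87, 40] -> max=87
step 8: append 61 -> window=[87, 40, 61] -> max=87
Recorded maximums: 94 94 94 87 87 87
Changes between consecutive maximums: 1

Answer: 1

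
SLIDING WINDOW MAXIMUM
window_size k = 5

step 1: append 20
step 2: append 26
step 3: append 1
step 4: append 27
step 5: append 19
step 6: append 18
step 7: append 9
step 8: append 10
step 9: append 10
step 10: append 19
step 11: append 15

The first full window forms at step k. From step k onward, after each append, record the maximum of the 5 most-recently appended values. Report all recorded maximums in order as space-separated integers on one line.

Answer: 27 27 27 27 19 19 19

Derivation:
step 1: append 20 -> window=[20] (not full yet)
step 2: append 26 -> window=[20, 26] (not full yet)
step 3: append 1 -> window=[20, 26, 1] (not full yet)
step 4: append 27 -> window=[20, 26, 1, 27] (not full yet)
step 5: append 19 -> window=[20, 26, 1, 27, 19] -> max=27
step 6: append 18 -> window=[26, 1, 27, 19, 18] -> max=27
step 7: append 9 -> window=[1, 27, 19, 18, 9] -> max=27
step 8: append 10 -> window=[27, 19, 18, 9, 10] -> max=27
step 9: append 10 -> window=[19, 18, 9, 10, 10] -> max=19
step 10: append 19 -> window=[18, 9, 10, 10, 19] -> max=19
step 11: append 15 -> window=[9, 10, 10, 19, 15] -> max=19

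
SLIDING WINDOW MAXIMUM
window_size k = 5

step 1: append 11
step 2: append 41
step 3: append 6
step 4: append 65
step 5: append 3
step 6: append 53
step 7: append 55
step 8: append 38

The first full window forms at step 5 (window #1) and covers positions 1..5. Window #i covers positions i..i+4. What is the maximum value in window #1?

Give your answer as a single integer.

step 1: append 11 -> window=[11] (not full yet)
step 2: append 41 -> window=[11, 41] (not full yet)
step 3: append 6 -> window=[11, 41, 6] (not full yet)
step 4: append 65 -> window=[11, 41, 6, 65] (not full yet)
step 5: append 3 -> window=[11, 41, 6, 65, 3] -> max=65
Window #1 max = 65

Answer: 65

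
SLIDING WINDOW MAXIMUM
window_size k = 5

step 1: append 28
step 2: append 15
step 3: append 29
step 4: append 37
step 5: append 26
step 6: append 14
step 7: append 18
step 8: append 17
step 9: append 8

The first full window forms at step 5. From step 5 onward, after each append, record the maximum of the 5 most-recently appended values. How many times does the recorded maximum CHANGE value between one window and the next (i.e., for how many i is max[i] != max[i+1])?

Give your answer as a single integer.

Answer: 1

Derivation:
step 1: append 28 -> window=[28] (not full yet)
step 2: append 15 -> window=[28, 15] (not full yet)
step 3: append 29 -> window=[28, 15, 29] (not full yet)
step 4: append 37 -> window=[28, 15, 29, 37] (not full yet)
step 5: append 26 -> window=[28, 15, 29, 37, 26] -> max=37
step 6: append 14 -> window=[15, 29, 37, 26, 14] -> max=37
step 7: append 18 -> window=[29, 37, 26, 14, 18] -> max=37
step 8: append 17 -> window=[37, 26, 14, 18, 17] -> max=37
step 9: append 8 -> window=[26, 14, 18, 17, 8] -> max=26
Recorded maximums: 37 37 37 37 26
Changes between consecutive maximums: 1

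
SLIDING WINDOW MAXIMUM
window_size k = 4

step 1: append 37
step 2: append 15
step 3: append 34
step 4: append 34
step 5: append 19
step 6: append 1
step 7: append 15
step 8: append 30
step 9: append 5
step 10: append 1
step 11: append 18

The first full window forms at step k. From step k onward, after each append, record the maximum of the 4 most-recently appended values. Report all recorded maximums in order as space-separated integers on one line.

step 1: append 37 -> window=[37] (not full yet)
step 2: append 15 -> window=[37, 15] (not full yet)
step 3: append 34 -> window=[37, 15, 34] (not full yet)
step 4: append 34 -> window=[37, 15, 34, 34] -> max=37
step 5: append 19 -> window=[15, 34, 34, 19] -> max=34
step 6: append 1 -> window=[34, 34, 19, 1] -> max=34
step 7: append 15 -> window=[34, 19, 1, 15] -> max=34
step 8: append 30 -> window=[19, 1, 15, 30] -> max=30
step 9: append 5 -> window=[1, 15, 30, 5] -> max=30
step 10: append 1 -> window=[15, 30, 5, 1] -> max=30
step 11: append 18 -> window=[30, 5, 1, 18] -> max=30

Answer: 37 34 34 34 30 30 30 30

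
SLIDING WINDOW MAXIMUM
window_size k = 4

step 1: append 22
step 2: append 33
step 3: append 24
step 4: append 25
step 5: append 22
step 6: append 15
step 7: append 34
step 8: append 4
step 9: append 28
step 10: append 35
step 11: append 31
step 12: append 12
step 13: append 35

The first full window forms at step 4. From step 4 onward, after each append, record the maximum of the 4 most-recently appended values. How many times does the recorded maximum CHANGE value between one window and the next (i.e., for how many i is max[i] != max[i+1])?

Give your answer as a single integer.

step 1: append 22 -> window=[22] (not full yet)
step 2: append 33 -> window=[22, 33] (not full yet)
step 3: append 24 -> window=[22, 33, 24] (not full yet)
step 4: append 25 -> window=[22, 33, 24, 25] -> max=33
step 5: append 22 -> window=[33, 24, 25, 22] -> max=33
step 6: append 15 -> window=[24, 25, 22, 15] -> max=25
step 7: append 34 -> window=[25, 22, 15, 34] -> max=34
step 8: append 4 -> window=[22, 15, 34, 4] -> max=34
step 9: append 28 -> window=[15, 34, 4, 28] -> max=34
step 10: append 35 -> window=[34, 4, 28, 35] -> max=35
step 11: append 31 -> window=[4, 28, 35, 31] -> max=35
step 12: append 12 -> window=[28, 35, 31, 12] -> max=35
step 13: append 35 -> window=[35, 31, 12, 35] -> max=35
Recorded maximums: 33 33 25 34 34 34 35 35 35 35
Changes between consecutive maximums: 3

Answer: 3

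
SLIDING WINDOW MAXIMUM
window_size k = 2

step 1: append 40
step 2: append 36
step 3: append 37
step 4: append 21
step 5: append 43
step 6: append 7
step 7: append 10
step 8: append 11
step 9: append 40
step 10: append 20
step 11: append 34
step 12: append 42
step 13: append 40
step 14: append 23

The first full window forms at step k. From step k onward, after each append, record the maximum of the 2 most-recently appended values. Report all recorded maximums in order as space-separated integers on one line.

step 1: append 40 -> window=[40] (not full yet)
step 2: append 36 -> window=[40, 36] -> max=40
step 3: append 37 -> window=[36, 37] -> max=37
step 4: append 21 -> window=[37, 21] -> max=37
step 5: append 43 -> window=[21, 43] -> max=43
step 6: append 7 -> window=[43, 7] -> max=43
step 7: append 10 -> window=[7, 10] -> max=10
step 8: append 11 -> window=[10, 11] -> max=11
step 9: append 40 -> window=[11, 40] -> max=40
step 10: append 20 -> window=[40, 20] -> max=40
step 11: append 34 -> window=[20, 34] -> max=34
step 12: append 42 -> window=[34, 42] -> max=42
step 13: append 40 -> window=[42, 40] -> max=42
step 14: append 23 -> window=[40, 23] -> max=40

Answer: 40 37 37 43 43 10 11 40 40 34 42 42 40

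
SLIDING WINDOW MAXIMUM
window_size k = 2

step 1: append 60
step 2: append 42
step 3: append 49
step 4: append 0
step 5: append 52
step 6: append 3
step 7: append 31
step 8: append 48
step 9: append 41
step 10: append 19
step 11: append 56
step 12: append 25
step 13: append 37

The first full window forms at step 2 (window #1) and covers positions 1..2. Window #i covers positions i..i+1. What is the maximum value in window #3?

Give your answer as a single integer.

Answer: 49

Derivation:
step 1: append 60 -> window=[60] (not full yet)
step 2: append 42 -> window=[60, 42] -> max=60
step 3: append 49 -> window=[42, 49] -> max=49
step 4: append 0 -> window=[49, 0] -> max=49
Window #3 max = 49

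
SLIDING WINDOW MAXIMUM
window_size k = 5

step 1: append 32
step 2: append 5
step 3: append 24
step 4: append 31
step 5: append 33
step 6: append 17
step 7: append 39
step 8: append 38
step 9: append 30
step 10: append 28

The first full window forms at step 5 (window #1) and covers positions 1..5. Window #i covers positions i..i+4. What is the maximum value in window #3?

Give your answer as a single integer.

step 1: append 32 -> window=[32] (not full yet)
step 2: append 5 -> window=[32, 5] (not full yet)
step 3: append 24 -> window=[32, 5, 24] (not full yet)
step 4: append 31 -> window=[32, 5, 24, 31] (not full yet)
step 5: append 33 -> window=[32, 5, 24, 31, 33] -> max=33
step 6: append 17 -> window=[5, 24, 31, 33, 17] -> max=33
step 7: append 39 -> window=[24, 31, 33, 17, 39] -> max=39
Window #3 max = 39

Answer: 39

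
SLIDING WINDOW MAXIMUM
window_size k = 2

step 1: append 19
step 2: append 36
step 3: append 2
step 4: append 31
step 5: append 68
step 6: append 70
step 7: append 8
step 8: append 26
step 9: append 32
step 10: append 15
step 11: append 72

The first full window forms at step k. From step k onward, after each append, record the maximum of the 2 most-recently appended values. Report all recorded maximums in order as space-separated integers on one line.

Answer: 36 36 31 68 70 70 26 32 32 72

Derivation:
step 1: append 19 -> window=[19] (not full yet)
step 2: append 36 -> window=[19, 36] -> max=36
step 3: append 2 -> window=[36, 2] -> max=36
step 4: append 31 -> window=[2, 31] -> max=31
step 5: append 68 -> window=[31, 68] -> max=68
step 6: append 70 -> window=[68, 70] -> max=70
step 7: append 8 -> window=[70, 8] -> max=70
step 8: append 26 -> window=[8, 26] -> max=26
step 9: append 32 -> window=[26, 32] -> max=32
step 10: append 15 -> window=[32, 15] -> max=32
step 11: append 72 -> window=[15, 72] -> max=72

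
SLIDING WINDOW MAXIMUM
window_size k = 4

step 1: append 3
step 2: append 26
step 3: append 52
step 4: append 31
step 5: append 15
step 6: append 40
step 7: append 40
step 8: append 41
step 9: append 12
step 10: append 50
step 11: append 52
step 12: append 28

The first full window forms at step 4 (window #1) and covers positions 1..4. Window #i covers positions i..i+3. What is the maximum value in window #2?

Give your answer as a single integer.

Answer: 52

Derivation:
step 1: append 3 -> window=[3] (not full yet)
step 2: append 26 -> window=[3, 26] (not full yet)
step 3: append 52 -> window=[3, 26, 52] (not full yet)
step 4: append 31 -> window=[3, 26, 52, 31] -> max=52
step 5: append 15 -> window=[26, 52, 31, 15] -> max=52
Window #2 max = 52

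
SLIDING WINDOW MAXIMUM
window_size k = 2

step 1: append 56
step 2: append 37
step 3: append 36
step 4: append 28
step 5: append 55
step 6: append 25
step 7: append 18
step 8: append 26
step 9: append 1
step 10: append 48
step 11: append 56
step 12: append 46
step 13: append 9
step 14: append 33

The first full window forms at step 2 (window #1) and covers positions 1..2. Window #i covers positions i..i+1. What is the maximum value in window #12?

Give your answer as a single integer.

Answer: 46

Derivation:
step 1: append 56 -> window=[56] (not full yet)
step 2: append 37 -> window=[56, 37] -> max=56
step 3: append 36 -> window=[37, 36] -> max=37
step 4: append 28 -> window=[36, 28] -> max=36
step 5: append 55 -> window=[28, 55] -> max=55
step 6: append 25 -> window=[55, 25] -> max=55
step 7: append 18 -> window=[25, 18] -> max=25
step 8: append 26 -> window=[18, 26] -> max=26
step 9: append 1 -> window=[26, 1] -> max=26
step 10: append 48 -> window=[1, 48] -> max=48
step 11: append 56 -> window=[48, 56] -> max=56
step 12: append 46 -> window=[56, 46] -> max=56
step 13: append 9 -> window=[46, 9] -> max=46
Window #12 max = 46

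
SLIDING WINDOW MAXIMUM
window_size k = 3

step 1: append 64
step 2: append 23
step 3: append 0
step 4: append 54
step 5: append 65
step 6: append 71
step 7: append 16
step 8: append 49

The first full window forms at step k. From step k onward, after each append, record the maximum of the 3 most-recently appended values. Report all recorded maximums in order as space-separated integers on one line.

step 1: append 64 -> window=[64] (not full yet)
step 2: append 23 -> window=[64, 23] (not full yet)
step 3: append 0 -> window=[64, 23, 0] -> max=64
step 4: append 54 -> window=[23, 0, 54] -> max=54
step 5: append 65 -> window=[0, 54, 65] -> max=65
step 6: append 71 -> window=[54, 65, 71] -> max=71
step 7: append 16 -> window=[65, 71, 16] -> max=71
step 8: append 49 -> window=[71, 16, 49] -> max=71

Answer: 64 54 65 71 71 71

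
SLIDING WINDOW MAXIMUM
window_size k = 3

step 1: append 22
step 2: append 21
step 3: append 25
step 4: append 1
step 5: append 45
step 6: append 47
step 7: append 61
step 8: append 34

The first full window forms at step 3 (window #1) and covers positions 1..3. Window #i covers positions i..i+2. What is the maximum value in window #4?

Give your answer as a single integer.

Answer: 47

Derivation:
step 1: append 22 -> window=[22] (not full yet)
step 2: append 21 -> window=[22, 21] (not full yet)
step 3: append 25 -> window=[22, 21, 25] -> max=25
step 4: append 1 -> window=[21, 25, 1] -> max=25
step 5: append 45 -> window=[25, 1, 45] -> max=45
step 6: append 47 -> window=[1, 45, 47] -> max=47
Window #4 max = 47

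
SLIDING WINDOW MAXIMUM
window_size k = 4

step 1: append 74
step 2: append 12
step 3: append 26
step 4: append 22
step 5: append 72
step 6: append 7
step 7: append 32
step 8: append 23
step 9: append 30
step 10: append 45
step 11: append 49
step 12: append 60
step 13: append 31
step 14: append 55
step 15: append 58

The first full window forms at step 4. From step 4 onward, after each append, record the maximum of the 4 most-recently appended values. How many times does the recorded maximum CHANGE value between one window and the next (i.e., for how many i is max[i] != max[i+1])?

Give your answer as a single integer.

step 1: append 74 -> window=[74] (not full yet)
step 2: append 12 -> window=[74, 12] (not full yet)
step 3: append 26 -> window=[74, 12, 26] (not full yet)
step 4: append 22 -> window=[74, 12, 26, 22] -> max=74
step 5: append 72 -> window=[12, 26, 22, 72] -> max=72
step 6: append 7 -> window=[26, 22, 72, 7] -> max=72
step 7: append 32 -> window=[22, 72, 7, 32] -> max=72
step 8: append 23 -> window=[72, 7, 32, 23] -> max=72
step 9: append 30 -> window=[7, 32, 23, 30] -> max=32
step 10: append 45 -> window=[32, 23, 30, 45] -> max=45
step 11: append 49 -> window=[23, 30, 45, 49] -> max=49
step 12: append 60 -> window=[30, 45, 49, 60] -> max=60
step 13: append 31 -> window=[45, 49, 60, 31] -> max=60
step 14: append 55 -> window=[49, 60, 31, 55] -> max=60
step 15: append 58 -> window=[60, 31, 55, 58] -> max=60
Recorded maximums: 74 72 72 72 72 32 45 49 60 60 60 60
Changes between consecutive maximums: 5

Answer: 5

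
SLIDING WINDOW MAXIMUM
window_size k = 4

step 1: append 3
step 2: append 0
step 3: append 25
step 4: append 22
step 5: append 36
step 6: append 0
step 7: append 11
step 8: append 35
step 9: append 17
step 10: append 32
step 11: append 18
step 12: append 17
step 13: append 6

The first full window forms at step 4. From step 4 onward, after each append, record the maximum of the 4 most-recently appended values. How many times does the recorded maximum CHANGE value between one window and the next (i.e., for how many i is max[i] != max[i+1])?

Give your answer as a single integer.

step 1: append 3 -> window=[3] (not full yet)
step 2: append 0 -> window=[3, 0] (not full yet)
step 3: append 25 -> window=[3, 0, 25] (not full yet)
step 4: append 22 -> window=[3, 0, 25, 22] -> max=25
step 5: append 36 -> window=[0, 25, 22, 36] -> max=36
step 6: append 0 -> window=[25, 22, 36, 0] -> max=36
step 7: append 11 -> window=[22, 36, 0, 11] -> max=36
step 8: append 35 -> window=[36, 0, 11, 35] -> max=36
step 9: append 17 -> window=[0, 11, 35, 17] -> max=35
step 10: append 32 -> window=[11, 35, 17, 32] -> max=35
step 11: append 18 -> window=[35, 17, 32, 18] -> max=35
step 12: append 17 -> window=[17, 32, 18, 17] -> max=32
step 13: append 6 -> window=[32, 18, 17, 6] -> max=32
Recorded maximums: 25 36 36 36 36 35 35 35 32 32
Changes between consecutive maximums: 3

Answer: 3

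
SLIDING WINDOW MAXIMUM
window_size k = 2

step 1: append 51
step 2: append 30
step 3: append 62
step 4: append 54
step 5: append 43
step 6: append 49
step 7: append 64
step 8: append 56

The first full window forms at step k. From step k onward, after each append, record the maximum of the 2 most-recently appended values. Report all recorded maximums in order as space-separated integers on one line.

step 1: append 51 -> window=[51] (not full yet)
step 2: append 30 -> window=[51, 30] -> max=51
step 3: append 62 -> window=[30, 62] -> max=62
step 4: append 54 -> window=[62, 54] -> max=62
step 5: append 43 -> window=[54, 43] -> max=54
step 6: append 49 -> window=[43, 49] -> max=49
step 7: append 64 -> window=[49, 64] -> max=64
step 8: append 56 -> window=[64, 56] -> max=64

Answer: 51 62 62 54 49 64 64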